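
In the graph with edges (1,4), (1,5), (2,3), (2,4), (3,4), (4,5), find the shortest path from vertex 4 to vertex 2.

Step 1: Build adjacency list:
  1: 4, 5
  2: 3, 4
  3: 2, 4
  4: 1, 2, 3, 5
  5: 1, 4

Step 2: BFS from vertex 4 to find shortest path to 2:
  vertex 1 reached at distance 1
  vertex 2 reached at distance 1

Step 3: Shortest path: 4 -> 2
Path length: 1 edge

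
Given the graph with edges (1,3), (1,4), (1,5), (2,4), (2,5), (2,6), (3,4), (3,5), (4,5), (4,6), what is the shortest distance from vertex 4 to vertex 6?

Step 1: Build adjacency list:
  1: 3, 4, 5
  2: 4, 5, 6
  3: 1, 4, 5
  4: 1, 2, 3, 5, 6
  5: 1, 2, 3, 4
  6: 2, 4

Step 2: BFS from vertex 4 to find shortest path to 6:
  vertex 1 reached at distance 1
  vertex 2 reached at distance 1
  vertex 3 reached at distance 1
  vertex 5 reached at distance 1
  vertex 6 reached at distance 1

Step 3: Shortest path: 4 -> 6
Path length: 1 edge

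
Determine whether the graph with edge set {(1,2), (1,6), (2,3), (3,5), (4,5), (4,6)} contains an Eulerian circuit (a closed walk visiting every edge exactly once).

Step 1: Find the degree of each vertex:
  deg(1) = 2
  deg(2) = 2
  deg(3) = 2
  deg(4) = 2
  deg(5) = 2
  deg(6) = 2

Step 2: Count vertices with odd degree:
  All vertices have even degree (0 odd-degree vertices)

Step 3: Apply Euler's theorem:
  - Eulerian circuit exists iff graph is connected and all vertices have even degree
  - Eulerian path exists iff graph is connected and has 0 or 2 odd-degree vertices

Graph is connected with 0 odd-degree vertices.
Both Eulerian circuit and Eulerian path exist.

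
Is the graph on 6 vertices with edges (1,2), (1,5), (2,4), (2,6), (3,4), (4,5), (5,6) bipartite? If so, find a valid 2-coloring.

Step 1: Attempt 2-coloring using BFS:
  Start at vertex 1, assign color 0
  Color vertex 2 with color 1 (neighbor of 1)
  Color vertex 5 with color 1 (neighbor of 1)
  Color vertex 4 with color 0 (neighbor of 2)
  Color vertex 6 with color 0 (neighbor of 2)
  Color vertex 3 with color 1 (neighbor of 4)

Step 2: 2-coloring succeeded. No conflicts found.
  Set A (color 0): {1, 4, 6}
  Set B (color 1): {2, 3, 5}

The graph is bipartite with partition {1, 4, 6}, {2, 3, 5}.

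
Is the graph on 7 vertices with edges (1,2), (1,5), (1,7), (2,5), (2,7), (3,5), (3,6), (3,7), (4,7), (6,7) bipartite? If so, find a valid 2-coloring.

Step 1: Attempt 2-coloring using BFS:
  Start at vertex 1, assign color 0
  Color vertex 2 with color 1 (neighbor of 1)
  Color vertex 5 with color 1 (neighbor of 1)
  Color vertex 7 with color 1 (neighbor of 1)

Step 2: Conflict found! Vertices 2 and 5 are adjacent but have the same color.
This means the graph contains an odd cycle.

The graph is NOT bipartite.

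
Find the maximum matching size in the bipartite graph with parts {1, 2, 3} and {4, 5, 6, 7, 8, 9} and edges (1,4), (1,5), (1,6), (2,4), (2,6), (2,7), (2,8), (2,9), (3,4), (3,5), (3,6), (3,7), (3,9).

Step 1: List the neighbors of each left vertex:
  1: 4, 5, 6
  2: 4, 6, 7, 8, 9
  3: 4, 5, 6, 7, 9

Step 2: Greedily match left vertices, then look for augmenting paths:
  Match 1 -- 4
  Match 2 -- 6
  Match 3 -- 5
  No augmenting path remains.

Step 3: Verify this is maximum:
  Matching size 3 = min(|L|, |R|) = min(3, 6), which is an upper bound, so this matching is maximum.

Maximum matching: {(1,4), (2,6), (3,5)}
Size: 3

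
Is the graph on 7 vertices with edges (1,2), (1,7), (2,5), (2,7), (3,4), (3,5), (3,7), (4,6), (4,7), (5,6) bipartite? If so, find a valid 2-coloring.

Step 1: Attempt 2-coloring using BFS:
  Start at vertex 1, assign color 0
  Color vertex 2 with color 1 (neighbor of 1)
  Color vertex 7 with color 1 (neighbor of 1)
  Color vertex 5 with color 0 (neighbor of 2)

Step 2: Conflict found! Vertices 2 and 7 are adjacent but have the same color.
This means the graph contains an odd cycle.

The graph is NOT bipartite.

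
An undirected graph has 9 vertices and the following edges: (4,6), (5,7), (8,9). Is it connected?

Step 1: Build adjacency list from edges:
  1: (none)
  2: (none)
  3: (none)
  4: 6
  5: 7
  6: 4
  7: 5
  8: 9
  9: 8

Step 2: Run BFS/DFS from vertex 1:
  Visited: {1}
  Reached 1 of 9 vertices

Step 3: Only 1 of 9 vertices reached. Graph is disconnected.
Connected components: {1}, {2}, {3}, {4, 6}, {5, 7}, {8, 9}
Answer: No, the graph is not connected (6 components).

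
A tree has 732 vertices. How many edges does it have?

A tree on n vertices always has exactly n - 1 edges.
For n = 732: edges = 732 - 1 = 731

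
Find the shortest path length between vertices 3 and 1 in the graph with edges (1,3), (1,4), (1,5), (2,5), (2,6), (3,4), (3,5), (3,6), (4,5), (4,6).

Step 1: Build adjacency list:
  1: 3, 4, 5
  2: 5, 6
  3: 1, 4, 5, 6
  4: 1, 3, 5, 6
  5: 1, 2, 3, 4
  6: 2, 3, 4

Step 2: BFS from vertex 3 to find shortest path to 1:
  vertex 1 reached at distance 1

Step 3: Shortest path: 3 -> 1
Path length: 1 edge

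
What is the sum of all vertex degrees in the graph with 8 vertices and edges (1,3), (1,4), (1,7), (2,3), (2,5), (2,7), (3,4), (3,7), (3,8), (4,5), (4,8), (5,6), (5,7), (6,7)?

Step 1: Count edges incident to each vertex:
  deg(1) = 3 (neighbors: 3, 4, 7)
  deg(2) = 3 (neighbors: 3, 5, 7)
  deg(3) = 5 (neighbors: 1, 2, 4, 7, 8)
  deg(4) = 4 (neighbors: 1, 3, 5, 8)
  deg(5) = 4 (neighbors: 2, 4, 6, 7)
  deg(6) = 2 (neighbors: 5, 7)
  deg(7) = 5 (neighbors: 1, 2, 3, 5, 6)
  deg(8) = 2 (neighbors: 3, 4)

Step 2: Sum all degrees:
  3 + 3 + 5 + 4 + 4 + 2 + 5 + 2 = 28

Verification: sum of degrees = 2 * |E| = 2 * 14 = 28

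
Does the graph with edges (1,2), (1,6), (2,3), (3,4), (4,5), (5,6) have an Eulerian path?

Step 1: Find the degree of each vertex:
  deg(1) = 2
  deg(2) = 2
  deg(3) = 2
  deg(4) = 2
  deg(5) = 2
  deg(6) = 2

Step 2: Count vertices with odd degree:
  All vertices have even degree (0 odd-degree vertices)

Step 3: Apply Euler's theorem:
  - Eulerian circuit exists iff graph is connected and all vertices have even degree
  - Eulerian path exists iff graph is connected and has 0 or 2 odd-degree vertices

Graph is connected with 0 odd-degree vertices.
Both Eulerian circuit and Eulerian path exist.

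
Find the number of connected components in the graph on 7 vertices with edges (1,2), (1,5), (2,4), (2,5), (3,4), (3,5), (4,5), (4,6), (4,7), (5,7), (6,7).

Step 1: Build adjacency list from edges:
  1: 2, 5
  2: 1, 4, 5
  3: 4, 5
  4: 2, 3, 5, 6, 7
  5: 1, 2, 3, 4, 7
  6: 4, 7
  7: 4, 5, 6

Step 2: Run BFS/DFS from vertex 1:
  Visited: {1, 2, 5, 4, 3, 7, 6}
  Reached 7 of 7 vertices

Step 3: All 7 vertices reached from vertex 1, so the graph is connected.
Number of connected components: 1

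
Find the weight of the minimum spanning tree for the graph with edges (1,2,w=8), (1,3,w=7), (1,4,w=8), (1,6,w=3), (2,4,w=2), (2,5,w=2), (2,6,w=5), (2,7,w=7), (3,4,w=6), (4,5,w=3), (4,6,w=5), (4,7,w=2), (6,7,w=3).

Apply Kruskal's algorithm (sort edges by weight, add if no cycle):

Sorted edges by weight:
  (2,4) w=2
  (2,5) w=2
  (4,7) w=2
  (1,6) w=3
  (4,5) w=3
  (6,7) w=3
  (2,6) w=5
  (4,6) w=5
  (3,4) w=6
  (1,3) w=7
  (2,7) w=7
  (1,2) w=8
  (1,4) w=8

Add edge (2,4) w=2 -- no cycle. Running total: 2
Add edge (2,5) w=2 -- no cycle. Running total: 4
Add edge (4,7) w=2 -- no cycle. Running total: 6
Add edge (1,6) w=3 -- no cycle. Running total: 9
Skip edge (4,5) w=3 -- would create cycle
Add edge (6,7) w=3 -- no cycle. Running total: 12
Skip edge (2,6) w=5 -- would create cycle
Skip edge (4,6) w=5 -- would create cycle
Add edge (3,4) w=6 -- no cycle. Running total: 18

MST edges: (2,4,w=2), (2,5,w=2), (4,7,w=2), (1,6,w=3), (6,7,w=3), (3,4,w=6)
Total MST weight: 2 + 2 + 2 + 3 + 3 + 6 = 18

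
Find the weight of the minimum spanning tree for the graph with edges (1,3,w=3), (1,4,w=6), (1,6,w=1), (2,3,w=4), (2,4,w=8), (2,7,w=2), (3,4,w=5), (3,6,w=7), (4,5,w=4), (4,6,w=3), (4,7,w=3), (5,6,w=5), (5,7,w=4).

Apply Kruskal's algorithm (sort edges by weight, add if no cycle):

Sorted edges by weight:
  (1,6) w=1
  (2,7) w=2
  (1,3) w=3
  (4,7) w=3
  (4,6) w=3
  (2,3) w=4
  (4,5) w=4
  (5,7) w=4
  (3,4) w=5
  (5,6) w=5
  (1,4) w=6
  (3,6) w=7
  (2,4) w=8

Add edge (1,6) w=1 -- no cycle. Running total: 1
Add edge (2,7) w=2 -- no cycle. Running total: 3
Add edge (1,3) w=3 -- no cycle. Running total: 6
Add edge (4,7) w=3 -- no cycle. Running total: 9
Add edge (4,6) w=3 -- no cycle. Running total: 12
Skip edge (2,3) w=4 -- would create cycle
Add edge (4,5) w=4 -- no cycle. Running total: 16

MST edges: (1,6,w=1), (2,7,w=2), (1,3,w=3), (4,7,w=3), (4,6,w=3), (4,5,w=4)
Total MST weight: 1 + 2 + 3 + 3 + 3 + 4 = 16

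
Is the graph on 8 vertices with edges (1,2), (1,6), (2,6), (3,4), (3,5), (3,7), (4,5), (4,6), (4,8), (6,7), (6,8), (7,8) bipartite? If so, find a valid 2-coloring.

Step 1: Attempt 2-coloring using BFS:
  Start at vertex 1, assign color 0
  Color vertex 2 with color 1 (neighbor of 1)
  Color vertex 6 with color 1 (neighbor of 1)

Step 2: Conflict found! Vertices 2 and 6 are adjacent but have the same color.
This means the graph contains an odd cycle.

The graph is NOT bipartite.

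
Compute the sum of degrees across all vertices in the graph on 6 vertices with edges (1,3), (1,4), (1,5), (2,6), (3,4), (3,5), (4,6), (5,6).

Step 1: Count edges incident to each vertex:
  deg(1) = 3 (neighbors: 3, 4, 5)
  deg(2) = 1 (neighbors: 6)
  deg(3) = 3 (neighbors: 1, 4, 5)
  deg(4) = 3 (neighbors: 1, 3, 6)
  deg(5) = 3 (neighbors: 1, 3, 6)
  deg(6) = 3 (neighbors: 2, 4, 5)

Step 2: Sum all degrees:
  3 + 1 + 3 + 3 + 3 + 3 = 16

Verification: sum of degrees = 2 * |E| = 2 * 8 = 16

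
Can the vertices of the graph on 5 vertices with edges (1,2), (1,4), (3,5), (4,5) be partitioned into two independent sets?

Step 1: Attempt 2-coloring using BFS:
  Start at vertex 1, assign color 0
  Color vertex 2 with color 1 (neighbor of 1)
  Color vertex 4 with color 1 (neighbor of 1)
  Color vertex 5 with color 0 (neighbor of 4)
  Color vertex 3 with color 1 (neighbor of 5)

Step 2: 2-coloring succeeded. No conflicts found.
  Set A (color 0): {1, 5}
  Set B (color 1): {2, 3, 4}

The graph is bipartite with partition {1, 5}, {2, 3, 4}.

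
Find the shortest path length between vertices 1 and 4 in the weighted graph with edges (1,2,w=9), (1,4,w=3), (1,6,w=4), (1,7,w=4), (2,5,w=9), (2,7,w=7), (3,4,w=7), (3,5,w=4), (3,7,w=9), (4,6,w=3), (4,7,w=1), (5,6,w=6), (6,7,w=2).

Step 1: Build adjacency list with weights:
  1: 2(w=9), 4(w=3), 6(w=4), 7(w=4)
  2: 1(w=9), 5(w=9), 7(w=7)
  3: 4(w=7), 5(w=4), 7(w=9)
  4: 1(w=3), 3(w=7), 6(w=3), 7(w=1)
  5: 2(w=9), 3(w=4), 6(w=6)
  6: 1(w=4), 4(w=3), 5(w=6), 7(w=2)
  7: 1(w=4), 2(w=7), 3(w=9), 4(w=1), 6(w=2)

Step 2: Apply Dijkstra's algorithm from vertex 1:
  Visit vertex 1 (distance=0)
    Update dist[2] = 9
    Update dist[4] = 3
    Update dist[6] = 4
    Update dist[7] = 4
  Visit vertex 4 (distance=3)
    Update dist[3] = 10

Step 3: Shortest path: 1 -> 4
Total weight: 3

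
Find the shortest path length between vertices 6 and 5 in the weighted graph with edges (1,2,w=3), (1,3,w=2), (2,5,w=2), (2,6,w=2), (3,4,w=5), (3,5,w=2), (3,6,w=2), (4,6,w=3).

Step 1: Build adjacency list with weights:
  1: 2(w=3), 3(w=2)
  2: 1(w=3), 5(w=2), 6(w=2)
  3: 1(w=2), 4(w=5), 5(w=2), 6(w=2)
  4: 3(w=5), 6(w=3)
  5: 2(w=2), 3(w=2)
  6: 2(w=2), 3(w=2), 4(w=3)

Step 2: Apply Dijkstra's algorithm from vertex 6:
  Visit vertex 6 (distance=0)
    Update dist[2] = 2
    Update dist[3] = 2
    Update dist[4] = 3
  Visit vertex 2 (distance=2)
    Update dist[1] = 5
    Update dist[5] = 4
  Visit vertex 3 (distance=2)
    Update dist[1] = 4
  Visit vertex 4 (distance=3)
  Visit vertex 1 (distance=4)
  Visit vertex 5 (distance=4)

Step 3: Shortest path: 6 -> 3 -> 5
Total weight: 2 + 2 = 4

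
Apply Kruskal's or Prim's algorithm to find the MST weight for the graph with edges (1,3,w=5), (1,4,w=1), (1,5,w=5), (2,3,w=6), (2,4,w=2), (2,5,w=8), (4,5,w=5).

Apply Kruskal's algorithm (sort edges by weight, add if no cycle):

Sorted edges by weight:
  (1,4) w=1
  (2,4) w=2
  (1,5) w=5
  (1,3) w=5
  (4,5) w=5
  (2,3) w=6
  (2,5) w=8

Add edge (1,4) w=1 -- no cycle. Running total: 1
Add edge (2,4) w=2 -- no cycle. Running total: 3
Add edge (1,5) w=5 -- no cycle. Running total: 8
Add edge (1,3) w=5 -- no cycle. Running total: 13

MST edges: (1,4,w=1), (2,4,w=2), (1,5,w=5), (1,3,w=5)
Total MST weight: 1 + 2 + 5 + 5 = 13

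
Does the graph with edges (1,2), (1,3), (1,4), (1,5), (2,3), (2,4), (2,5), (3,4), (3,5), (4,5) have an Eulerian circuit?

Step 1: Find the degree of each vertex:
  deg(1) = 4
  deg(2) = 4
  deg(3) = 4
  deg(4) = 4
  deg(5) = 4

Step 2: Count vertices with odd degree:
  All vertices have even degree (0 odd-degree vertices)

Step 3: Apply Euler's theorem:
  - Eulerian circuit exists iff graph is connected and all vertices have even degree
  - Eulerian path exists iff graph is connected and has 0 or 2 odd-degree vertices

Graph is connected with 0 odd-degree vertices.
Both Eulerian circuit and Eulerian path exist.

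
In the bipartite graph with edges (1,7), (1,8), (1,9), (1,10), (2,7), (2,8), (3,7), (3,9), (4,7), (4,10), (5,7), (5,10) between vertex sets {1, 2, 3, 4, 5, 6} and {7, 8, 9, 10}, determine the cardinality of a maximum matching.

Step 1: List the neighbors of each left vertex:
  1: 7, 8, 9, 10
  2: 7, 8
  3: 7, 9
  4: 7, 10
  5: 7, 10
  6: (none)

Step 2: Greedily match left vertices, then look for augmenting paths:
  Match 1 -- 7
  Match 2 -- 8
  Match 3 -- 9
  Match 4 -- 10
  No augmenting path remains.

Step 3: Verify this is maximum:
  Matching size 4 = min(|L|, |R|) = min(6, 4), which is an upper bound, so this matching is maximum.

Maximum matching: {(1,7), (2,8), (3,9), (4,10)}
Size: 4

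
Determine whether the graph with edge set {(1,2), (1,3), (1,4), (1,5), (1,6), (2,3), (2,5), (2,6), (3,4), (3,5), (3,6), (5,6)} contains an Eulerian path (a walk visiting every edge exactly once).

Step 1: Find the degree of each vertex:
  deg(1) = 5
  deg(2) = 4
  deg(3) = 5
  deg(4) = 2
  deg(5) = 4
  deg(6) = 4

Step 2: Count vertices with odd degree:
  Odd-degree vertices: 1, 3 (2 total)

Step 3: Apply Euler's theorem:
  - Eulerian circuit exists iff graph is connected and all vertices have even degree
  - Eulerian path exists iff graph is connected and has 0 or 2 odd-degree vertices

Graph is connected with exactly 2 odd-degree vertices (1, 3).
Eulerian path exists (starting and ending at the odd-degree vertices), but no Eulerian circuit.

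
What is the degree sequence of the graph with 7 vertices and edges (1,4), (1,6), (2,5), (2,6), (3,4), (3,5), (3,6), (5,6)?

Step 1: Count edges incident to each vertex:
  deg(1) = 2 (neighbors: 4, 6)
  deg(2) = 2 (neighbors: 5, 6)
  deg(3) = 3 (neighbors: 4, 5, 6)
  deg(4) = 2 (neighbors: 1, 3)
  deg(5) = 3 (neighbors: 2, 3, 6)
  deg(6) = 4 (neighbors: 1, 2, 3, 5)
  deg(7) = 0 (neighbors: none)

Step 2: Sort degrees in non-increasing order:
  Degrees: [2, 2, 3, 2, 3, 4, 0] -> sorted: [4, 3, 3, 2, 2, 2, 0]

Degree sequence: [4, 3, 3, 2, 2, 2, 0]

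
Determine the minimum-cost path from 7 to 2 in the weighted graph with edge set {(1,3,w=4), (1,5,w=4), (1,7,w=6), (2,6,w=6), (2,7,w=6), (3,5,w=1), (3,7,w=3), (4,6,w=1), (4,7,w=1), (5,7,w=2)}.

Step 1: Build adjacency list with weights:
  1: 3(w=4), 5(w=4), 7(w=6)
  2: 6(w=6), 7(w=6)
  3: 1(w=4), 5(w=1), 7(w=3)
  4: 6(w=1), 7(w=1)
  5: 1(w=4), 3(w=1), 7(w=2)
  6: 2(w=6), 4(w=1)
  7: 1(w=6), 2(w=6), 3(w=3), 4(w=1), 5(w=2)

Step 2: Apply Dijkstra's algorithm from vertex 7:
  Visit vertex 7 (distance=0)
    Update dist[1] = 6
    Update dist[2] = 6
    Update dist[3] = 3
    Update dist[4] = 1
    Update dist[5] = 2
  Visit vertex 4 (distance=1)
    Update dist[6] = 2
  Visit vertex 5 (distance=2)
  Visit vertex 6 (distance=2)
  Visit vertex 3 (distance=3)
  Visit vertex 1 (distance=6)
  Visit vertex 2 (distance=6)

Step 3: Shortest path: 7 -> 2
Total weight: 6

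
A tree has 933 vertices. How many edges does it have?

A tree on n vertices always has exactly n - 1 edges.
For n = 933: edges = 933 - 1 = 932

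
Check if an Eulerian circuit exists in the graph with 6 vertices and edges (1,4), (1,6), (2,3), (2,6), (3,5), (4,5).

Step 1: Find the degree of each vertex:
  deg(1) = 2
  deg(2) = 2
  deg(3) = 2
  deg(4) = 2
  deg(5) = 2
  deg(6) = 2

Step 2: Count vertices with odd degree:
  All vertices have even degree (0 odd-degree vertices)

Step 3: Apply Euler's theorem:
  - Eulerian circuit exists iff graph is connected and all vertices have even degree
  - Eulerian path exists iff graph is connected and has 0 or 2 odd-degree vertices

Graph is connected with 0 odd-degree vertices.
Both Eulerian circuit and Eulerian path exist.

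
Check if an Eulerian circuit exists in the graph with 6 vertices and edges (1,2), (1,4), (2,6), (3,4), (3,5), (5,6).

Step 1: Find the degree of each vertex:
  deg(1) = 2
  deg(2) = 2
  deg(3) = 2
  deg(4) = 2
  deg(5) = 2
  deg(6) = 2

Step 2: Count vertices with odd degree:
  All vertices have even degree (0 odd-degree vertices)

Step 3: Apply Euler's theorem:
  - Eulerian circuit exists iff graph is connected and all vertices have even degree
  - Eulerian path exists iff graph is connected and has 0 or 2 odd-degree vertices

Graph is connected with 0 odd-degree vertices.
Both Eulerian circuit and Eulerian path exist.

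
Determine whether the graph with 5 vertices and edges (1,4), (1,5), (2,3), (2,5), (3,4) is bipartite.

Step 1: Attempt 2-coloring using BFS:
  Start at vertex 1, assign color 0
  Color vertex 4 with color 1 (neighbor of 1)
  Color vertex 5 with color 1 (neighbor of 1)
  Color vertex 3 with color 0 (neighbor of 4)
  Color vertex 2 with color 0 (neighbor of 5)

Step 2: Conflict found! Vertices 3 and 2 are adjacent but have the same color.
This means the graph contains an odd cycle.

The graph is NOT bipartite.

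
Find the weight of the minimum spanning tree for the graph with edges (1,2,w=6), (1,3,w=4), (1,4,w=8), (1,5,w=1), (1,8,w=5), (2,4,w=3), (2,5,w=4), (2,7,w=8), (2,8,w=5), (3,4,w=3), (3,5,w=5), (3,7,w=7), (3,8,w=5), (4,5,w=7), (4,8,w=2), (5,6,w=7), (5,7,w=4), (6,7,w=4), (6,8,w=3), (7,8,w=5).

Apply Kruskal's algorithm (sort edges by weight, add if no cycle):

Sorted edges by weight:
  (1,5) w=1
  (4,8) w=2
  (2,4) w=3
  (3,4) w=3
  (6,8) w=3
  (1,3) w=4
  (2,5) w=4
  (5,7) w=4
  (6,7) w=4
  (1,8) w=5
  (2,8) w=5
  (3,5) w=5
  (3,8) w=5
  (7,8) w=5
  (1,2) w=6
  (3,7) w=7
  (4,5) w=7
  (5,6) w=7
  (1,4) w=8
  (2,7) w=8

Add edge (1,5) w=1 -- no cycle. Running total: 1
Add edge (4,8) w=2 -- no cycle. Running total: 3
Add edge (2,4) w=3 -- no cycle. Running total: 6
Add edge (3,4) w=3 -- no cycle. Running total: 9
Add edge (6,8) w=3 -- no cycle. Running total: 12
Add edge (1,3) w=4 -- no cycle. Running total: 16
Skip edge (2,5) w=4 -- would create cycle
Add edge (5,7) w=4 -- no cycle. Running total: 20

MST edges: (1,5,w=1), (4,8,w=2), (2,4,w=3), (3,4,w=3), (6,8,w=3), (1,3,w=4), (5,7,w=4)
Total MST weight: 1 + 2 + 3 + 3 + 3 + 4 + 4 = 20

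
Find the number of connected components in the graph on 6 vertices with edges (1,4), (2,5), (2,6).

Step 1: Build adjacency list from edges:
  1: 4
  2: 5, 6
  3: (none)
  4: 1
  5: 2
  6: 2

Step 2: Run BFS/DFS from vertex 1:
  Visited: {1, 4}
  Reached 2 of 6 vertices

Step 3: Only 2 of 6 vertices reached. Graph is disconnected.
Connected components: {1, 4}, {2, 5, 6}, {3}
Number of connected components: 3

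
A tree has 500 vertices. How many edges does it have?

A tree on n vertices always has exactly n - 1 edges.
For n = 500: edges = 500 - 1 = 499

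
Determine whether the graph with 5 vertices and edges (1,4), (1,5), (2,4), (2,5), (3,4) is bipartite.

Step 1: Attempt 2-coloring using BFS:
  Start at vertex 1, assign color 0
  Color vertex 4 with color 1 (neighbor of 1)
  Color vertex 5 with color 1 (neighbor of 1)
  Color vertex 2 with color 0 (neighbor of 4)
  Color vertex 3 with color 0 (neighbor of 4)

Step 2: 2-coloring succeeded. No conflicts found.
  Set A (color 0): {1, 2, 3}
  Set B (color 1): {4, 5}

The graph is bipartite with partition {1, 2, 3}, {4, 5}.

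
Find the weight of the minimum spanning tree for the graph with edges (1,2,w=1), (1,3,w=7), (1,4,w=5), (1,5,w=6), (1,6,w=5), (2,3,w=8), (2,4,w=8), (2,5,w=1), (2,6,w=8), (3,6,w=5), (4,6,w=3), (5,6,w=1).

Apply Kruskal's algorithm (sort edges by weight, add if no cycle):

Sorted edges by weight:
  (1,2) w=1
  (2,5) w=1
  (5,6) w=1
  (4,6) w=3
  (1,6) w=5
  (1,4) w=5
  (3,6) w=5
  (1,5) w=6
  (1,3) w=7
  (2,3) w=8
  (2,4) w=8
  (2,6) w=8

Add edge (1,2) w=1 -- no cycle. Running total: 1
Add edge (2,5) w=1 -- no cycle. Running total: 2
Add edge (5,6) w=1 -- no cycle. Running total: 3
Add edge (4,6) w=3 -- no cycle. Running total: 6
Skip edge (1,6) w=5 -- would create cycle
Skip edge (1,4) w=5 -- would create cycle
Add edge (3,6) w=5 -- no cycle. Running total: 11

MST edges: (1,2,w=1), (2,5,w=1), (5,6,w=1), (4,6,w=3), (3,6,w=5)
Total MST weight: 1 + 1 + 1 + 3 + 5 = 11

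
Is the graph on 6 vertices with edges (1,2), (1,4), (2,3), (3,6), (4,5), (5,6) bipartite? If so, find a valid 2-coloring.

Step 1: Attempt 2-coloring using BFS:
  Start at vertex 1, assign color 0
  Color vertex 2 with color 1 (neighbor of 1)
  Color vertex 4 with color 1 (neighbor of 1)
  Color vertex 3 with color 0 (neighbor of 2)
  Color vertex 5 with color 0 (neighbor of 4)
  Color vertex 6 with color 1 (neighbor of 3)

Step 2: 2-coloring succeeded. No conflicts found.
  Set A (color 0): {1, 3, 5}
  Set B (color 1): {2, 4, 6}

The graph is bipartite with partition {1, 3, 5}, {2, 4, 6}.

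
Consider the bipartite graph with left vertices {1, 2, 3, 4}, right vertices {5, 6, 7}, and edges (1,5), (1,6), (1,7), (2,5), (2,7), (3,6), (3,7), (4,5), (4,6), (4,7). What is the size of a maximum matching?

Step 1: List the neighbors of each left vertex:
  1: 5, 6, 7
  2: 5, 7
  3: 6, 7
  4: 5, 6, 7

Step 2: Greedily match left vertices, then look for augmenting paths:
  Match 1 -- 5
  Match 2 -- 7
  Match 3 -- 6
  No augmenting path remains.

Step 3: Verify this is maximum:
  Matching size 3 = min(|L|, |R|) = min(4, 3), which is an upper bound, so this matching is maximum.

Maximum matching: {(1,5), (2,7), (3,6)}
Size: 3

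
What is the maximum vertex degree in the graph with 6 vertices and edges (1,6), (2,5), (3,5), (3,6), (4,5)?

Step 1: Count edges incident to each vertex:
  deg(1) = 1 (neighbors: 6)
  deg(2) = 1 (neighbors: 5)
  deg(3) = 2 (neighbors: 5, 6)
  deg(4) = 1 (neighbors: 5)
  deg(5) = 3 (neighbors: 2, 3, 4)
  deg(6) = 2 (neighbors: 1, 3)

Step 2: Find maximum:
  max(1, 1, 2, 1, 3, 2) = 3 (vertex 5)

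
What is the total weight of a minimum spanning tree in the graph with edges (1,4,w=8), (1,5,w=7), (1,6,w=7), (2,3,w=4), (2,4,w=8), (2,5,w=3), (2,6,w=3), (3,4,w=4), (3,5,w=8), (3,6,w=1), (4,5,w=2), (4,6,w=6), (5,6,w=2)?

Apply Kruskal's algorithm (sort edges by weight, add if no cycle):

Sorted edges by weight:
  (3,6) w=1
  (4,5) w=2
  (5,6) w=2
  (2,6) w=3
  (2,5) w=3
  (2,3) w=4
  (3,4) w=4
  (4,6) w=6
  (1,6) w=7
  (1,5) w=7
  (1,4) w=8
  (2,4) w=8
  (3,5) w=8

Add edge (3,6) w=1 -- no cycle. Running total: 1
Add edge (4,5) w=2 -- no cycle. Running total: 3
Add edge (5,6) w=2 -- no cycle. Running total: 5
Add edge (2,6) w=3 -- no cycle. Running total: 8
Skip edge (2,5) w=3 -- would create cycle
Skip edge (2,3) w=4 -- would create cycle
Skip edge (3,4) w=4 -- would create cycle
Skip edge (4,6) w=6 -- would create cycle
Add edge (1,6) w=7 -- no cycle. Running total: 15

MST edges: (3,6,w=1), (4,5,w=2), (5,6,w=2), (2,6,w=3), (1,6,w=7)
Total MST weight: 1 + 2 + 2 + 3 + 7 = 15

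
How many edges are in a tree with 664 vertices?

A tree on n vertices always has exactly n - 1 edges.
For n = 664: edges = 664 - 1 = 663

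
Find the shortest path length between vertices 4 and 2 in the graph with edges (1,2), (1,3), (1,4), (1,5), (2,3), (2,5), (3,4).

Step 1: Build adjacency list:
  1: 2, 3, 4, 5
  2: 1, 3, 5
  3: 1, 2, 4
  4: 1, 3
  5: 1, 2

Step 2: BFS from vertex 4 to find shortest path to 2:
  vertex 1 reached at distance 1
  vertex 3 reached at distance 1
  vertex 2 reached at distance 2

Step 3: Shortest path: 4 -> 1 -> 2
Path length: 2 edges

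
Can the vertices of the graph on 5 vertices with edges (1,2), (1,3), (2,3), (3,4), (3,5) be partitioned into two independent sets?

Step 1: Attempt 2-coloring using BFS:
  Start at vertex 1, assign color 0
  Color vertex 2 with color 1 (neighbor of 1)
  Color vertex 3 with color 1 (neighbor of 1)

Step 2: Conflict found! Vertices 2 and 3 are adjacent but have the same color.
This means the graph contains an odd cycle.

The graph is NOT bipartite.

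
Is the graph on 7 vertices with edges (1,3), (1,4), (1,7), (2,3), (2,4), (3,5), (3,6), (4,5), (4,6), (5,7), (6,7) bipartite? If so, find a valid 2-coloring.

Step 1: Attempt 2-coloring using BFS:
  Start at vertex 1, assign color 0
  Color vertex 3 with color 1 (neighbor of 1)
  Color vertex 4 with color 1 (neighbor of 1)
  Color vertex 7 with color 1 (neighbor of 1)
  Color vertex 2 with color 0 (neighbor of 3)
  Color vertex 5 with color 0 (neighbor of 3)
  Color vertex 6 with color 0 (neighbor of 3)

Step 2: 2-coloring succeeded. No conflicts found.
  Set A (color 0): {1, 2, 5, 6}
  Set B (color 1): {3, 4, 7}

The graph is bipartite with partition {1, 2, 5, 6}, {3, 4, 7}.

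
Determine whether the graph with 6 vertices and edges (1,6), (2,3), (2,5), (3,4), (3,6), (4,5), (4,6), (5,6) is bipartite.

Step 1: Attempt 2-coloring using BFS:
  Start at vertex 1, assign color 0
  Color vertex 6 with color 1 (neighbor of 1)
  Color vertex 3 with color 0 (neighbor of 6)
  Color vertex 4 with color 0 (neighbor of 6)
  Color vertex 5 with color 0 (neighbor of 6)
  Color vertex 2 with color 1 (neighbor of 3)

Step 2: Conflict found! Vertices 3 and 4 are adjacent but have the same color.
This means the graph contains an odd cycle.

The graph is NOT bipartite.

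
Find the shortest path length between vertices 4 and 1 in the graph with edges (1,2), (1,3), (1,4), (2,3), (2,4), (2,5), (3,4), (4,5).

Step 1: Build adjacency list:
  1: 2, 3, 4
  2: 1, 3, 4, 5
  3: 1, 2, 4
  4: 1, 2, 3, 5
  5: 2, 4

Step 2: BFS from vertex 4 to find shortest path to 1:
  vertex 1 reached at distance 1

Step 3: Shortest path: 4 -> 1
Path length: 1 edge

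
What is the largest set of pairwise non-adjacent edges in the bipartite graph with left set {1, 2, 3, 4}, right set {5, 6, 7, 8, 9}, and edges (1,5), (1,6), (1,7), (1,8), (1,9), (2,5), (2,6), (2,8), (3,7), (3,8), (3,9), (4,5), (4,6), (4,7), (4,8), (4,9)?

Step 1: List the neighbors of each left vertex:
  1: 5, 6, 7, 8, 9
  2: 5, 6, 8
  3: 7, 8, 9
  4: 5, 6, 7, 8, 9

Step 2: Greedily match left vertices, then look for augmenting paths:
  Match 1 -- 5
  Match 2 -- 6
  Match 3 -- 7
  Match 4 -- 8
  No augmenting path remains.

Step 3: Verify this is maximum:
  Matching size 4 = min(|L|, |R|) = min(4, 5), which is an upper bound, so this matching is maximum.

Maximum matching: {(1,5), (2,6), (3,7), (4,8)}
Size: 4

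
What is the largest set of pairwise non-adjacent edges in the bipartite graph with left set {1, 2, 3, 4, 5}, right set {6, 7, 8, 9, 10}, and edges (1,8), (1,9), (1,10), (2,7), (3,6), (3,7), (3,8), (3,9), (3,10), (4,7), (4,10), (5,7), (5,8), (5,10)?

Step 1: List the neighbors of each left vertex:
  1: 8, 9, 10
  2: 7
  3: 6, 7, 8, 9, 10
  4: 7, 10
  5: 7, 8, 10

Step 2: Greedily match left vertices, then look for augmenting paths:
  Match 1 -- 9
  Match 2 -- 7
  Match 3 -- 6
  Match 4 -- 10
  Match 5 -- 8
  No augmenting path remains.

Step 3: Verify this is maximum:
  Matching size 5 = min(|L|, |R|) = min(5, 5), which is an upper bound, so this matching is maximum.

Maximum matching: {(1,9), (2,7), (3,6), (4,10), (5,8)}
Size: 5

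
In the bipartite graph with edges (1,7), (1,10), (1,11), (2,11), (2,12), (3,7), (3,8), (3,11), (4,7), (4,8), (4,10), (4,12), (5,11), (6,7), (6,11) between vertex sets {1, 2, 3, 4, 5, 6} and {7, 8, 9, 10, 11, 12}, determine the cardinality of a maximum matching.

Step 1: List the neighbors of each left vertex:
  1: 7, 10, 11
  2: 11, 12
  3: 7, 8, 11
  4: 7, 8, 10, 12
  5: 11
  6: 7, 11

Step 2: Greedily match left vertices, then look for augmenting paths:
  Match 1 -- 7
  Match 2 -- 12
  Match 3 -- 8
  Match 4 -- 10
  Match 5 -- 11
  No augmenting path remains.

Step 3: Verify this is maximum:
  Matching has size 5. The vertex set {7, 8, 10, 11, 12} covers every edge and has size 5; any matching has at most one edge per cover vertex, so 5 is maximum (König's theorem).

Maximum matching: {(1,7), (2,12), (3,8), (4,10), (5,11)}
Size: 5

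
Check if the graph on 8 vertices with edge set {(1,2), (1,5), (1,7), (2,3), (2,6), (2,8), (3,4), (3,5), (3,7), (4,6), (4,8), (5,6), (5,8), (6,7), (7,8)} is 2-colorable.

Step 1: Attempt 2-coloring using BFS:
  Start at vertex 1, assign color 0
  Color vertex 2 with color 1 (neighbor of 1)
  Color vertex 5 with color 1 (neighbor of 1)
  Color vertex 7 with color 1 (neighbor of 1)
  Color vertex 3 with color 0 (neighbor of 2)
  Color vertex 6 with color 0 (neighbor of 2)
  Color vertex 8 with color 0 (neighbor of 2)
  Color vertex 4 with color 1 (neighbor of 3)

Step 2: 2-coloring succeeded. No conflicts found.
  Set A (color 0): {1, 3, 6, 8}
  Set B (color 1): {2, 4, 5, 7}

The graph is bipartite with partition {1, 3, 6, 8}, {2, 4, 5, 7}.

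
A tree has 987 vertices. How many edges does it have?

A tree on n vertices always has exactly n - 1 edges.
For n = 987: edges = 987 - 1 = 986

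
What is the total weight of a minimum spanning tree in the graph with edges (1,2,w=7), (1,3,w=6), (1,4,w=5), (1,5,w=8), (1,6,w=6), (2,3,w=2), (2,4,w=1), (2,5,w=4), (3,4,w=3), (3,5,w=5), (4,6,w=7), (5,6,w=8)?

Apply Kruskal's algorithm (sort edges by weight, add if no cycle):

Sorted edges by weight:
  (2,4) w=1
  (2,3) w=2
  (3,4) w=3
  (2,5) w=4
  (1,4) w=5
  (3,5) w=5
  (1,3) w=6
  (1,6) w=6
  (1,2) w=7
  (4,6) w=7
  (1,5) w=8
  (5,6) w=8

Add edge (2,4) w=1 -- no cycle. Running total: 1
Add edge (2,3) w=2 -- no cycle. Running total: 3
Skip edge (3,4) w=3 -- would create cycle
Add edge (2,5) w=4 -- no cycle. Running total: 7
Add edge (1,4) w=5 -- no cycle. Running total: 12
Skip edge (3,5) w=5 -- would create cycle
Skip edge (1,3) w=6 -- would create cycle
Add edge (1,6) w=6 -- no cycle. Running total: 18

MST edges: (2,4,w=1), (2,3,w=2), (2,5,w=4), (1,4,w=5), (1,6,w=6)
Total MST weight: 1 + 2 + 4 + 5 + 6 = 18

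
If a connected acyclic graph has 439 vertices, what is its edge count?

A tree on n vertices always has exactly n - 1 edges.
For n = 439: edges = 439 - 1 = 438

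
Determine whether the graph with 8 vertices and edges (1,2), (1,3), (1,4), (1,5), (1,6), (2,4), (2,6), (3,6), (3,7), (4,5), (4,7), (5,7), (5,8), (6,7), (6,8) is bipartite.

Step 1: Attempt 2-coloring using BFS:
  Start at vertex 1, assign color 0
  Color vertex 2 with color 1 (neighbor of 1)
  Color vertex 3 with color 1 (neighbor of 1)
  Color vertex 4 with color 1 (neighbor of 1)
  Color vertex 5 with color 1 (neighbor of 1)
  Color vertex 6 with color 1 (neighbor of 1)

Step 2: Conflict found! Vertices 2 and 4 are adjacent but have the same color.
This means the graph contains an odd cycle.

The graph is NOT bipartite.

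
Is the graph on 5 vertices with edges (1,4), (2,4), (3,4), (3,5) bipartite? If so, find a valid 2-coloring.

Step 1: Attempt 2-coloring using BFS:
  Start at vertex 1, assign color 0
  Color vertex 4 with color 1 (neighbor of 1)
  Color vertex 2 with color 0 (neighbor of 4)
  Color vertex 3 with color 0 (neighbor of 4)
  Color vertex 5 with color 1 (neighbor of 3)

Step 2: 2-coloring succeeded. No conflicts found.
  Set A (color 0): {1, 2, 3}
  Set B (color 1): {4, 5}

The graph is bipartite with partition {1, 2, 3}, {4, 5}.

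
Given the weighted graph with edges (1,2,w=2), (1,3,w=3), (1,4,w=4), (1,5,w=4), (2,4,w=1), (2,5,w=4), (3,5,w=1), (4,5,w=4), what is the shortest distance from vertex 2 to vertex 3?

Step 1: Build adjacency list with weights:
  1: 2(w=2), 3(w=3), 4(w=4), 5(w=4)
  2: 1(w=2), 4(w=1), 5(w=4)
  3: 1(w=3), 5(w=1)
  4: 1(w=4), 2(w=1), 5(w=4)
  5: 1(w=4), 2(w=4), 3(w=1), 4(w=4)

Step 2: Apply Dijkstra's algorithm from vertex 2:
  Visit vertex 2 (distance=0)
    Update dist[1] = 2
    Update dist[4] = 1
    Update dist[5] = 4
  Visit vertex 4 (distance=1)
  Visit vertex 1 (distance=2)
    Update dist[3] = 5
  Visit vertex 5 (distance=4)
  Visit vertex 3 (distance=5)

Step 3: Shortest path: 2 -> 5 -> 3
Total weight: 4 + 1 = 5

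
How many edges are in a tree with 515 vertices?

A tree on n vertices always has exactly n - 1 edges.
For n = 515: edges = 515 - 1 = 514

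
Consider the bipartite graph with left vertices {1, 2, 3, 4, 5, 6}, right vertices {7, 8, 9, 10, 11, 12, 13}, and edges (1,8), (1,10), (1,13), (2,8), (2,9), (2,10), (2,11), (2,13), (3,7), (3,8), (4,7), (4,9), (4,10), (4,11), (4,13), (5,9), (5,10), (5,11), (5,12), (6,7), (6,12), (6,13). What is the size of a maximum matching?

Step 1: List the neighbors of each left vertex:
  1: 8, 10, 13
  2: 8, 9, 10, 11, 13
  3: 7, 8
  4: 7, 9, 10, 11, 13
  5: 9, 10, 11, 12
  6: 7, 12, 13

Step 2: Greedily match left vertices, then look for augmenting paths:
  Match 1 -- 8
  Match 2 -- 9
  Match 3 -- 7
  Match 4 -- 10
  Match 5 -- 11
  Match 6 -- 12
  No augmenting path remains.

Step 3: Verify this is maximum:
  Matching size 6 = min(|L|, |R|) = min(6, 7), which is an upper bound, so this matching is maximum.

Maximum matching: {(1,8), (2,9), (3,7), (4,10), (5,11), (6,12)}
Size: 6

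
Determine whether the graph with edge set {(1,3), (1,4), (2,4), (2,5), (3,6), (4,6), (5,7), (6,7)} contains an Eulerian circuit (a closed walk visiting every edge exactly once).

Step 1: Find the degree of each vertex:
  deg(1) = 2
  deg(2) = 2
  deg(3) = 2
  deg(4) = 3
  deg(5) = 2
  deg(6) = 3
  deg(7) = 2

Step 2: Count vertices with odd degree:
  Odd-degree vertices: 4, 6 (2 total)

Step 3: Apply Euler's theorem:
  - Eulerian circuit exists iff graph is connected and all vertices have even degree
  - Eulerian path exists iff graph is connected and has 0 or 2 odd-degree vertices

Graph is connected with exactly 2 odd-degree vertices (4, 6).
Eulerian path exists (starting and ending at the odd-degree vertices), but no Eulerian circuit.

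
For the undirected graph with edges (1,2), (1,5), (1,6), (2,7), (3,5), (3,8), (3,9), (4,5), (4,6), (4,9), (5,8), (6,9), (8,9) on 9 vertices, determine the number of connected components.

Step 1: Build adjacency list from edges:
  1: 2, 5, 6
  2: 1, 7
  3: 5, 8, 9
  4: 5, 6, 9
  5: 1, 3, 4, 8
  6: 1, 4, 9
  7: 2
  8: 3, 5, 9
  9: 3, 4, 6, 8

Step 2: Run BFS/DFS from vertex 1:
  Visited: {1, 2, 5, 6, 7, 3, 4, 8, 9}
  Reached 9 of 9 vertices

Step 3: All 9 vertices reached from vertex 1, so the graph is connected.
Number of connected components: 1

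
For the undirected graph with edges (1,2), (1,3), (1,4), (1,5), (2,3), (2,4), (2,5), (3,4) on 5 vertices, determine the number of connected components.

Step 1: Build adjacency list from edges:
  1: 2, 3, 4, 5
  2: 1, 3, 4, 5
  3: 1, 2, 4
  4: 1, 2, 3
  5: 1, 2

Step 2: Run BFS/DFS from vertex 1:
  Visited: {1, 2, 3, 4, 5}
  Reached 5 of 5 vertices

Step 3: All 5 vertices reached from vertex 1, so the graph is connected.
Number of connected components: 1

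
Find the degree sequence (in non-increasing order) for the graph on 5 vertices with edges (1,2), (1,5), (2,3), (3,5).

Step 1: Count edges incident to each vertex:
  deg(1) = 2 (neighbors: 2, 5)
  deg(2) = 2 (neighbors: 1, 3)
  deg(3) = 2 (neighbors: 2, 5)
  deg(4) = 0 (neighbors: none)
  deg(5) = 2 (neighbors: 1, 3)

Step 2: Sort degrees in non-increasing order:
  Degrees: [2, 2, 2, 0, 2] -> sorted: [2, 2, 2, 2, 0]

Degree sequence: [2, 2, 2, 2, 0]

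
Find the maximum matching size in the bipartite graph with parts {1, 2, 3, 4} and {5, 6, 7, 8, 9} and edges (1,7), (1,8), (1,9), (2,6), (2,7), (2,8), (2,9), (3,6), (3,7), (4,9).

Step 1: List the neighbors of each left vertex:
  1: 7, 8, 9
  2: 6, 7, 8, 9
  3: 6, 7
  4: 9

Step 2: Greedily match left vertices, then look for augmenting paths:
  Match 1 -- 7
  Match 2 -- 8
  Match 3 -- 6
  Match 4 -- 9
  No augmenting path remains.

Step 3: Verify this is maximum:
  Matching size 4 = min(|L|, |R|) = min(4, 5), which is an upper bound, so this matching is maximum.

Maximum matching: {(1,7), (2,8), (3,6), (4,9)}
Size: 4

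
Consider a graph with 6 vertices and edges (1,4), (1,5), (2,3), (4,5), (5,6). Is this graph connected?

Step 1: Build adjacency list from edges:
  1: 4, 5
  2: 3
  3: 2
  4: 1, 5
  5: 1, 4, 6
  6: 5

Step 2: Run BFS/DFS from vertex 1:
  Visited: {1, 4, 5, 6}
  Reached 4 of 6 vertices

Step 3: Only 4 of 6 vertices reached. Graph is disconnected.
Connected components: {1, 4, 5, 6}, {2, 3}
Answer: No, the graph is not connected (2 components).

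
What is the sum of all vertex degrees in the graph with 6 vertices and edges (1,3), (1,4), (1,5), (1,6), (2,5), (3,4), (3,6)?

Step 1: Count edges incident to each vertex:
  deg(1) = 4 (neighbors: 3, 4, 5, 6)
  deg(2) = 1 (neighbors: 5)
  deg(3) = 3 (neighbors: 1, 4, 6)
  deg(4) = 2 (neighbors: 1, 3)
  deg(5) = 2 (neighbors: 1, 2)
  deg(6) = 2 (neighbors: 1, 3)

Step 2: Sum all degrees:
  4 + 1 + 3 + 2 + 2 + 2 = 14

Verification: sum of degrees = 2 * |E| = 2 * 7 = 14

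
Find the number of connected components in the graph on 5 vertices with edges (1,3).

Step 1: Build adjacency list from edges:
  1: 3
  2: (none)
  3: 1
  4: (none)
  5: (none)

Step 2: Run BFS/DFS from vertex 1:
  Visited: {1, 3}
  Reached 2 of 5 vertices

Step 3: Only 2 of 5 vertices reached. Graph is disconnected.
Connected components: {1, 3}, {2}, {4}, {5}
Number of connected components: 4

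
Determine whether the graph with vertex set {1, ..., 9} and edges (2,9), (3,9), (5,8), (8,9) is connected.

Step 1: Build adjacency list from edges:
  1: (none)
  2: 9
  3: 9
  4: (none)
  5: 8
  6: (none)
  7: (none)
  8: 5, 9
  9: 2, 3, 8

Step 2: Run BFS/DFS from vertex 1:
  Visited: {1}
  Reached 1 of 9 vertices

Step 3: Only 1 of 9 vertices reached. Graph is disconnected.
Connected components: {1}, {2, 3, 5, 8, 9}, {4}, {6}, {7}
Answer: No, the graph is not connected (5 components).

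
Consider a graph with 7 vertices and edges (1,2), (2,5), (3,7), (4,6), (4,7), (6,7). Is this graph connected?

Step 1: Build adjacency list from edges:
  1: 2
  2: 1, 5
  3: 7
  4: 6, 7
  5: 2
  6: 4, 7
  7: 3, 4, 6

Step 2: Run BFS/DFS from vertex 1:
  Visited: {1, 2, 5}
  Reached 3 of 7 vertices

Step 3: Only 3 of 7 vertices reached. Graph is disconnected.
Connected components: {1, 2, 5}, {3, 4, 6, 7}
Answer: No, the graph is not connected (2 components).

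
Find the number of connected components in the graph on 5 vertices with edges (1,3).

Step 1: Build adjacency list from edges:
  1: 3
  2: (none)
  3: 1
  4: (none)
  5: (none)

Step 2: Run BFS/DFS from vertex 1:
  Visited: {1, 3}
  Reached 2 of 5 vertices

Step 3: Only 2 of 5 vertices reached. Graph is disconnected.
Connected components: {1, 3}, {2}, {4}, {5}
Number of connected components: 4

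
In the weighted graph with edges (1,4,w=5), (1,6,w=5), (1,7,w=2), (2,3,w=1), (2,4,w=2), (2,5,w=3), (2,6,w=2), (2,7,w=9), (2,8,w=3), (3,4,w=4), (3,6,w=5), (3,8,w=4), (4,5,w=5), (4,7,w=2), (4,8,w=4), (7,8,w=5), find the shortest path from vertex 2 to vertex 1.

Step 1: Build adjacency list with weights:
  1: 4(w=5), 6(w=5), 7(w=2)
  2: 3(w=1), 4(w=2), 5(w=3), 6(w=2), 7(w=9), 8(w=3)
  3: 2(w=1), 4(w=4), 6(w=5), 8(w=4)
  4: 1(w=5), 2(w=2), 3(w=4), 5(w=5), 7(w=2), 8(w=4)
  5: 2(w=3), 4(w=5)
  6: 1(w=5), 2(w=2), 3(w=5)
  7: 1(w=2), 2(w=9), 4(w=2), 8(w=5)
  8: 2(w=3), 3(w=4), 4(w=4), 7(w=5)

Step 2: Apply Dijkstra's algorithm from vertex 2:
  Visit vertex 2 (distance=0)
    Update dist[3] = 1
    Update dist[4] = 2
    Update dist[5] = 3
    Update dist[6] = 2
    Update dist[7] = 9
    Update dist[8] = 3
  Visit vertex 3 (distance=1)
  Visit vertex 4 (distance=2)
    Update dist[1] = 7
    Update dist[7] = 4
  Visit vertex 6 (distance=2)
  Visit vertex 5 (distance=3)
  Visit vertex 8 (distance=3)
  Visit vertex 7 (distance=4)
    Update dist[1] = 6
  Visit vertex 1 (distance=6)

Step 3: Shortest path: 2 -> 4 -> 7 -> 1
Total weight: 2 + 2 + 2 = 6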